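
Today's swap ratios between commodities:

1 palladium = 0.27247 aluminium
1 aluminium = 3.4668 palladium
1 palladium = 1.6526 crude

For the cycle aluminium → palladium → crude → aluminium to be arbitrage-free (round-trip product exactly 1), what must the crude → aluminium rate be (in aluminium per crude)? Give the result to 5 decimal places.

0.17454

Known legs of the cycle: 3.4668 × 1.6526 = 5.72923368
For no arbitrage the full-cycle product must be 1, so the missing rate is 1 / 5.72923368 ≈ 0.1745434.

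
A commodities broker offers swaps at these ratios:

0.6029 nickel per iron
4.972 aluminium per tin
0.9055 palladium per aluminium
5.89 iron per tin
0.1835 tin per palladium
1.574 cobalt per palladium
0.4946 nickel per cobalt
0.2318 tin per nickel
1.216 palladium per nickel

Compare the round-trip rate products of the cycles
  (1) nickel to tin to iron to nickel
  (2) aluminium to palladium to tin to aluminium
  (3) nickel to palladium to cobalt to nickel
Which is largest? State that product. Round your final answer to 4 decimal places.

(1) 0.2318 × 5.89 × 0.6029 = 0.82314
(2) 0.9055 × 0.1835 × 4.972 = 0.82614
(3) 1.216 × 1.574 × 0.4946 = 0.94666
Highest is cycle (3) at 0.9467 (≤1, no arbitrage).

0.9467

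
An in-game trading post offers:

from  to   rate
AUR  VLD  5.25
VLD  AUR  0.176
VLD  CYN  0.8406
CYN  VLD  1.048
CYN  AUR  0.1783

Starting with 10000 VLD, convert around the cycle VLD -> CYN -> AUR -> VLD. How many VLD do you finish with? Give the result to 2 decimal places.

7868.65

10000 VLD × 0.8406 = 8406 CYN
8406 CYN × 0.1783 = 1498.7898 AUR
1498.7898 AUR × 5.25 = 7868.64645 VLD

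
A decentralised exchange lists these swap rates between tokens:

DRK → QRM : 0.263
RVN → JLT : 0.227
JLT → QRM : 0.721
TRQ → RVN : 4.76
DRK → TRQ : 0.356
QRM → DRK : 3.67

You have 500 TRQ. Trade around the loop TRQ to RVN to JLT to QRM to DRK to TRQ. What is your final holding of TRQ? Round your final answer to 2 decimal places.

508.93

500 TRQ × 4.76 = 2380 RVN
2380 RVN × 0.227 = 540.26 JLT
540.26 JLT × 0.721 = 389.52746 QRM
389.52746 QRM × 3.67 = 1429.5657782 DRK
1429.5657782 DRK × 0.356 = 508.9254170392 TRQ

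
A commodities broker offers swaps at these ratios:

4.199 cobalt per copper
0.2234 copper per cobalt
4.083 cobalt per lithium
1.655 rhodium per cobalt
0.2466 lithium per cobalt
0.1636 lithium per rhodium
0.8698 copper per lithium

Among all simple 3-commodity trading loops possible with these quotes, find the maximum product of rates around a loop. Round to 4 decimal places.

lithium→cobalt→rhodium→lithium: 4.083 × 1.655 × 0.1636 = 1.10550
lithium→copper→cobalt→lithium: 0.8698 × 4.199 × 0.2466 = 0.90065
Maximum is lithium→cobalt→rhodium→lithium at 1.1055; arbitrage exists.

1.1055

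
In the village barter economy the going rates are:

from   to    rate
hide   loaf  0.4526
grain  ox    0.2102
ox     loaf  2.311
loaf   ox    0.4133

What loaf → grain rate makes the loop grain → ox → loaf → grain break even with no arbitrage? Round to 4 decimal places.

2.0586

Known legs of the cycle: 0.2102 × 2.311 = 0.4857722
For no arbitrage the full-cycle product must be 1, so the missing rate is 1 / 0.4857722 ≈ 2.058578.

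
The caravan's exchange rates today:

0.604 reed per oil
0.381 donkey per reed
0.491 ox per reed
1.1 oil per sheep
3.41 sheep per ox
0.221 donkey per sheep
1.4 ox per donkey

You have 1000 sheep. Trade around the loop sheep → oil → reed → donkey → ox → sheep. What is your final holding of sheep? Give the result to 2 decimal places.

1208.47

1000 sheep × 1.1 = 1100 oil
1100 oil × 0.604 = 664.4 reed
664.4 reed × 0.381 = 253.1364 donkey
253.1364 donkey × 1.4 = 354.39096 ox
354.39096 ox × 3.41 = 1208.4731736 sheep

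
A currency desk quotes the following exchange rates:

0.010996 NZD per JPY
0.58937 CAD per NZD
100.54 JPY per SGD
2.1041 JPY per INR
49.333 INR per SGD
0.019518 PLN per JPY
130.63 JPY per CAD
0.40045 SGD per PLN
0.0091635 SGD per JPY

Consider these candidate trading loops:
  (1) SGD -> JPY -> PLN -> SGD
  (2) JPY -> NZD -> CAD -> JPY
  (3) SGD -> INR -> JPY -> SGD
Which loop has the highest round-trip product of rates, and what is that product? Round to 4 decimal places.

0.9512

(1) 100.54 × 0.019518 × 0.40045 = 0.78582
(2) 0.010996 × 0.58937 × 130.63 = 0.84658
(3) 49.333 × 2.1041 × 0.0091635 = 0.95119
Highest is cycle (3) at 0.9512 (≤1, no arbitrage).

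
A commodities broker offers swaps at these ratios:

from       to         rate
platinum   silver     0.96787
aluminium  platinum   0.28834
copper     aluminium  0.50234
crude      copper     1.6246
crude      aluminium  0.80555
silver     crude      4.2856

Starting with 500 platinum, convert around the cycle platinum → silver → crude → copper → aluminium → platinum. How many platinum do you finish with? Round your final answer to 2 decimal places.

500 platinum × 0.96787 = 483.935 silver
483.935 silver × 4.2856 = 2073.951836 crude
2073.951836 crude × 1.6246 = 3369.3421527656 copper
3369.3421527656 copper × 0.50234 = 1692.555337020271504 aluminium
1692.555337020271504 aluminium × 0.28834 = 488.03140587642508546336 platinum

488.03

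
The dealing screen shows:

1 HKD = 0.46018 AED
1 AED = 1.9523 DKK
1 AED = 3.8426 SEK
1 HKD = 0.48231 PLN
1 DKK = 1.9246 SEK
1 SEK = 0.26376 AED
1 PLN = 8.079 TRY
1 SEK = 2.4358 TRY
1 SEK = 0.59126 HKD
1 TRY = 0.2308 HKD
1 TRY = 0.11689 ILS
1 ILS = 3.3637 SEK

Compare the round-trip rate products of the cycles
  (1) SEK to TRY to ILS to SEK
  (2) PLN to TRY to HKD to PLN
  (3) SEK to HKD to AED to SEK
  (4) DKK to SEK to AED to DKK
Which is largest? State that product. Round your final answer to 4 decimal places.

1.0455

(1) 2.4358 × 0.11689 × 3.3637 = 0.95771
(2) 8.079 × 0.2308 × 0.48231 = 0.89933
(3) 0.59126 × 0.46018 × 3.8426 = 1.04552
(4) 1.9246 × 0.26376 × 1.9523 = 0.99105
Highest is cycle (3) at 1.0455 (>1, arbitrage).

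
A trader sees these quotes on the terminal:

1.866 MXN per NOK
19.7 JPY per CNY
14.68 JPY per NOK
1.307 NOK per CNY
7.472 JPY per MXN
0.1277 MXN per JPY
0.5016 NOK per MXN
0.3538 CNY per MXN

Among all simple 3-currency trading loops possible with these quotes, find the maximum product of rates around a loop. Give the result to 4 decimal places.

0.9403

NOK→JPY→MXN→NOK: 14.68 × 0.1277 × 0.5016 = 0.94032
JPY→MXN→CNY→JPY: 0.1277 × 0.3538 × 19.7 = 0.89005
NOK→MXN→CNY→NOK: 1.866 × 0.3538 × 1.307 = 0.86287
Maximum is NOK→JPY→MXN→NOK at 0.9403; no arbitrage — every cycle loses value.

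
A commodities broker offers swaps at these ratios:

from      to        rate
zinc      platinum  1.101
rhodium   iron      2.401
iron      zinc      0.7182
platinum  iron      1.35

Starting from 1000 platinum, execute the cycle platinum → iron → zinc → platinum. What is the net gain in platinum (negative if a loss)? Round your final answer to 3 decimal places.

67.497

1000 platinum × 1.35 = 1350 iron
1350 iron × 0.7182 = 969.57 zinc
969.57 zinc × 1.101 = 1067.49657 platinum
Net change: 1067.49657 − 1000 = 67.49657 platinum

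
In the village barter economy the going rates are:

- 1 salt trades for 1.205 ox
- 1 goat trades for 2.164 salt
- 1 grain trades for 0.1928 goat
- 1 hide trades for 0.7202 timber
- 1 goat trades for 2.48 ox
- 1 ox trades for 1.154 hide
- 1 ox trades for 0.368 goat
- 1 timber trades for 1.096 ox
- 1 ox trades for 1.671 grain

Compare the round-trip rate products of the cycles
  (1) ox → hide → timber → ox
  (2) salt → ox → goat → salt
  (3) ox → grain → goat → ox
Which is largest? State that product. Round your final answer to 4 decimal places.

0.9596

(1) 1.154 × 0.7202 × 1.096 = 0.91090
(2) 1.205 × 0.368 × 2.164 = 0.95960
(3) 1.671 × 0.1928 × 2.48 = 0.79898
Highest is cycle (2) at 0.9596 (≤1, no arbitrage).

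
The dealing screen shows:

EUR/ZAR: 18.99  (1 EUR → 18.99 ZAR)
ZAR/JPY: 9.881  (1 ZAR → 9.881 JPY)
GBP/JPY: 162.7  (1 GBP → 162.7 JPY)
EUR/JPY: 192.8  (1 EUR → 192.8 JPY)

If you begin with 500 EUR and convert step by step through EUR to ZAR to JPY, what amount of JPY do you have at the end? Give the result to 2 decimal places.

93820.10

500 EUR × 18.99 = 9495 ZAR
9495 ZAR × 9.881 = 93820.095 JPY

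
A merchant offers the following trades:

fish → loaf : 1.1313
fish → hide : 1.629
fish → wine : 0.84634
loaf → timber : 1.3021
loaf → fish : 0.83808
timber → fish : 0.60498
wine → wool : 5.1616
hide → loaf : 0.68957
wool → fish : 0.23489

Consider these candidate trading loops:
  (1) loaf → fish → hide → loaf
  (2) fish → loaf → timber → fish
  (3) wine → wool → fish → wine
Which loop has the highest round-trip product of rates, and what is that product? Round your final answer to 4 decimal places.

1.0261

(1) 0.83808 × 1.629 × 0.68957 = 0.94142
(2) 1.1313 × 1.3021 × 0.60498 = 0.89118
(3) 5.1616 × 0.23489 × 0.84634 = 1.02611
Highest is cycle (3) at 1.0261 (>1, arbitrage).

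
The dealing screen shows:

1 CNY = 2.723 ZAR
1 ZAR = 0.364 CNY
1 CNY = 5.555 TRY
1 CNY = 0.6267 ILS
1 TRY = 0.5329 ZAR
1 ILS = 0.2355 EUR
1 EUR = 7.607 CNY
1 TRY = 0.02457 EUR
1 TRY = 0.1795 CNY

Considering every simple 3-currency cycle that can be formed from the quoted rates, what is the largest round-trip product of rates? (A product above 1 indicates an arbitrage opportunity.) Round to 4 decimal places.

ILS→EUR→CNY→ILS: 0.2355 × 7.607 × 0.6267 = 1.12270
TRY→ZAR→CNY→TRY: 0.5329 × 0.364 × 5.555 = 1.07753
EUR→CNY→TRY→EUR: 7.607 × 5.555 × 0.02457 = 1.03825
Maximum is ILS→EUR→CNY→ILS at 1.1227; arbitrage exists.

1.1227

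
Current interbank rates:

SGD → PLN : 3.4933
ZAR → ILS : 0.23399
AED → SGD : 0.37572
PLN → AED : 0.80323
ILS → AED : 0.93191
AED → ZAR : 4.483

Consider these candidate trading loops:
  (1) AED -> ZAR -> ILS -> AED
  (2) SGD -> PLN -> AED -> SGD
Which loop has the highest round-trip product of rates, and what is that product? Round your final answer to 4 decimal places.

(1) 4.483 × 0.23399 × 0.93191 = 0.97755
(2) 3.4933 × 0.80323 × 0.37572 = 1.05424
Highest is cycle (2) at 1.0542 (>1, arbitrage).

1.0542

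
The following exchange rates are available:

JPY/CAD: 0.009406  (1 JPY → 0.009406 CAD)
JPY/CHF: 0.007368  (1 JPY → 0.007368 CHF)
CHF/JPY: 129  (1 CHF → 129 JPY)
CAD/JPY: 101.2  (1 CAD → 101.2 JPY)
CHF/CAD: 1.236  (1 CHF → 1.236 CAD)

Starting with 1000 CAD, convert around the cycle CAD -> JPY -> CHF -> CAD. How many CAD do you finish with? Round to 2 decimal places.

921.61

1000 CAD × 101.2 = 101200 JPY
101200 JPY × 0.007368 = 745.6416 CHF
745.6416 CHF × 1.236 = 921.6130176 CAD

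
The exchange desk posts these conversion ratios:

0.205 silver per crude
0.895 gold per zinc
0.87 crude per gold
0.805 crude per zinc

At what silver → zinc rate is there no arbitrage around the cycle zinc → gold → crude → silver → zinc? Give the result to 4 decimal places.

6.2648

Known legs of the cycle: 0.895 × 0.87 × 0.205 = 0.15962325
For no arbitrage the full-cycle product must be 1, so the missing rate is 1 / 0.15962325 ≈ 6.264752.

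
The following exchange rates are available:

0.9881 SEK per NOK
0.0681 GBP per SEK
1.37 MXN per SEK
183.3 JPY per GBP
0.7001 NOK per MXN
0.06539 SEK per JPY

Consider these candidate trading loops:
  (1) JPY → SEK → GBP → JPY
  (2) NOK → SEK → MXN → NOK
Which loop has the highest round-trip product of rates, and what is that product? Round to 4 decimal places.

(1) 0.06539 × 0.0681 × 183.3 = 0.81625
(2) 0.9881 × 1.37 × 0.7001 = 0.94772
Highest is cycle (2) at 0.9477 (≤1, no arbitrage).

0.9477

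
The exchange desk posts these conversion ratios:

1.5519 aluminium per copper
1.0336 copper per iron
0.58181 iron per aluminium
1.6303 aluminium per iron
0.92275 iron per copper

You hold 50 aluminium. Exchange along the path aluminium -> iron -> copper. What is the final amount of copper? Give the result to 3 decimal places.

50 aluminium × 0.58181 = 29.0905 iron
29.0905 iron × 1.0336 = 30.0679408 copper

30.068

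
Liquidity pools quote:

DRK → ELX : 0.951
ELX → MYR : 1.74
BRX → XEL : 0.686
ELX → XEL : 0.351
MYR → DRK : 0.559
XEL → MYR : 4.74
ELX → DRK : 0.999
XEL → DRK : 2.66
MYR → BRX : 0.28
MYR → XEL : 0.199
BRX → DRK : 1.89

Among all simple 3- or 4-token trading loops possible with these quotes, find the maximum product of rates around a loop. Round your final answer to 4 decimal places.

DRK→ELX→MYR→DRK: 0.951 × 1.74 × 0.559 = 0.92500
XEL→MYR→BRX→XEL: 4.74 × 0.28 × 0.686 = 0.91046
XEL→DRK→ELX→XEL: 2.66 × 0.951 × 0.351 = 0.88791
XEL→MYR→DRK→ELX→XEL: 4.74 × 0.559 × 0.951 × 0.351 = 0.88446
XEL→DRK→ELX→MYR→XEL: 2.66 × 0.951 × 1.74 × 0.199 = 0.87592
DRK→ELX→MYR→BRX→DRK: 0.951 × 1.74 × 0.28 × 1.89 = 0.87569
Maximum is DRK→ELX→MYR→DRK at 0.9250; no arbitrage — every cycle loses value.

0.9250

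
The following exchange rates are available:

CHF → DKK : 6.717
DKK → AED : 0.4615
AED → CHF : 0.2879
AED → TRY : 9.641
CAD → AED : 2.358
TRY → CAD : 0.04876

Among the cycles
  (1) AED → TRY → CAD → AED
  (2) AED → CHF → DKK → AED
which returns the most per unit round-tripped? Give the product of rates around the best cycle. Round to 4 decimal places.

(1) 9.641 × 0.04876 × 2.358 = 1.10848
(2) 0.2879 × 6.717 × 0.4615 = 0.89246
Highest is cycle (1) at 1.1085 (>1, arbitrage).

1.1085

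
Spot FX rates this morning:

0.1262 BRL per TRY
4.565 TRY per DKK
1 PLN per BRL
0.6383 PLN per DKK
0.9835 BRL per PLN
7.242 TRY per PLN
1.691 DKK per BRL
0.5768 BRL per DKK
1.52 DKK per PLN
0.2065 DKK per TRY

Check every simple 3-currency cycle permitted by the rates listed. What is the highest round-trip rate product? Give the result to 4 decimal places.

1.0616

BRL→DKK→PLN→BRL: 1.691 × 0.6383 × 0.9835 = 1.06156
BRL→DKK→TRY→BRL: 1.691 × 4.565 × 0.1262 = 0.97419
TRY→DKK→PLN→TRY: 0.2065 × 0.6383 × 7.242 = 0.95456
BRL→PLN→TRY→BRL: 1 × 7.242 × 0.1262 = 0.91394
BRL→PLN→DKK→BRL: 1 × 1.52 × 0.5768 = 0.87674
Maximum is BRL→DKK→PLN→BRL at 1.0616; arbitrage exists.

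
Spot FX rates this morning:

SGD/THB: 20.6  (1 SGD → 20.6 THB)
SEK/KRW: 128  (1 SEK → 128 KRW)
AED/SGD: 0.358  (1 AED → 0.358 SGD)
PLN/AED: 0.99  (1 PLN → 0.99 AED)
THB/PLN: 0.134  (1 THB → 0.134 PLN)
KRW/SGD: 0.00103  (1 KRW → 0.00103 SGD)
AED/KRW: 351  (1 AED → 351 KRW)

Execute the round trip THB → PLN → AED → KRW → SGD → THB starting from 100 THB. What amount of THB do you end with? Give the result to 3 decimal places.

98.799

100 THB × 0.134 = 13.4 PLN
13.4 PLN × 0.99 = 13.266 AED
13.266 AED × 351 = 4656.366 KRW
4656.366 KRW × 0.00103 = 4.79605698 SGD
4.79605698 SGD × 20.6 = 98.798773788 THB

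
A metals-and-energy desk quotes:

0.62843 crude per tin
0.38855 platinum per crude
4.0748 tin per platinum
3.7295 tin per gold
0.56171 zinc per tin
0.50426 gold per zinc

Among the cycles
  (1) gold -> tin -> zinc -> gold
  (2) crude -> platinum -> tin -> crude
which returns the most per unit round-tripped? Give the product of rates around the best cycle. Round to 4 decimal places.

(1) 3.7295 × 0.56171 × 0.50426 = 1.05637
(2) 0.38855 × 4.0748 × 0.62843 = 0.99497
Highest is cycle (1) at 1.0564 (>1, arbitrage).

1.0564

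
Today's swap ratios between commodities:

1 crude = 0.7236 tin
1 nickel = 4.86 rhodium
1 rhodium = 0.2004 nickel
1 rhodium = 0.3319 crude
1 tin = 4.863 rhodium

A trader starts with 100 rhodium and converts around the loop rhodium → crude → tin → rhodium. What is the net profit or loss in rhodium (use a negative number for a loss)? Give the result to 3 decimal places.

16.791

100 rhodium × 0.3319 = 33.19 crude
33.19 crude × 0.7236 = 24.016284 tin
24.016284 tin × 4.863 = 116.791189092 rhodium
Net change: 116.791189092 − 100 = 16.791189092 rhodium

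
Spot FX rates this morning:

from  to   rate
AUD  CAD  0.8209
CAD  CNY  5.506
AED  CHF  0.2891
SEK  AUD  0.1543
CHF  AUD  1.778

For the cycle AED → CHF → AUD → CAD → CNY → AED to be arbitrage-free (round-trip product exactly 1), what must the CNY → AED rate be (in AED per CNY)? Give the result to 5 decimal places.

Known legs of the cycle: 0.2891 × 1.778 × 0.8209 × 5.506 = 2.32330544913292
For no arbitrage the full-cycle product must be 1, so the missing rate is 1 / 2.32330544913292 ≈ 0.4304212.

0.43042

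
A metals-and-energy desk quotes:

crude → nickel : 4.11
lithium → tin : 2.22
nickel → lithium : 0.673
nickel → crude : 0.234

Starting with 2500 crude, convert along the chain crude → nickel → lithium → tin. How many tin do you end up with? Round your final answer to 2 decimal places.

15351.47

2500 crude × 4.11 = 10275 nickel
10275 nickel × 0.673 = 6915.075 lithium
6915.075 lithium × 2.22 = 15351.4665 tin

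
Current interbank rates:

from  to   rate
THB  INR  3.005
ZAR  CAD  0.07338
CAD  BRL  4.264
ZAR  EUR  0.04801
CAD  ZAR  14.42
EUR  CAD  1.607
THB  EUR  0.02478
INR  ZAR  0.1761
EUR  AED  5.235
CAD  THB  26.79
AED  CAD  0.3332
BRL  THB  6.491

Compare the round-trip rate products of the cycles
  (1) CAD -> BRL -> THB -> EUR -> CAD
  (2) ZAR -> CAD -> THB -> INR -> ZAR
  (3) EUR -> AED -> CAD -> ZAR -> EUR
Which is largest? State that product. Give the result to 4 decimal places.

(1) 4.264 × 6.491 × 0.02478 × 1.607 = 1.10216
(2) 0.07338 × 26.79 × 3.005 × 0.1761 = 1.04029
(3) 5.235 × 0.3332 × 14.42 × 0.04801 = 1.20759
Highest is cycle (3) at 1.2076 (>1, arbitrage).

1.2076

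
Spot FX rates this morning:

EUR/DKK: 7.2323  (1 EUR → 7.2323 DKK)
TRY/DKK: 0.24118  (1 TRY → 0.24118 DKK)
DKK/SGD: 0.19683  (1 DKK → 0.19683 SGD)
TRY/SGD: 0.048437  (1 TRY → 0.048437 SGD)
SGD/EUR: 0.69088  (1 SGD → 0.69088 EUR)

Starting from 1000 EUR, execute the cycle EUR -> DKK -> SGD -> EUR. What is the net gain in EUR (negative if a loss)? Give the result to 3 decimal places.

-16.509

1000 EUR × 7.2323 = 7232.3 DKK
7232.3 DKK × 0.19683 = 1423.533609 SGD
1423.533609 SGD × 0.69088 = 983.49089978592 EUR
Net change: 983.49089978592 − 1000 = -16.50910021408 EUR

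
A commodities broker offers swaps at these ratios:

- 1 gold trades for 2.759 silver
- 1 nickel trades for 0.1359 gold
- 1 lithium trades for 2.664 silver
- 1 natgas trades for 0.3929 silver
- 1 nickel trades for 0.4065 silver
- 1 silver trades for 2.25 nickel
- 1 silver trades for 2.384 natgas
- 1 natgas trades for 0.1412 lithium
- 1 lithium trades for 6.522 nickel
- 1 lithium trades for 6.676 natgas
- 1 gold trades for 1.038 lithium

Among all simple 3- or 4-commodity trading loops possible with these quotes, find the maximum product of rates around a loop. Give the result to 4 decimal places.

gold→lithium→nickel→gold: 1.038 × 6.522 × 0.1359 = 0.92002
lithium→silver→natgas→lithium: 2.664 × 2.384 × 0.1412 = 0.89676
lithium→nickel→silver→natgas→lithium: 6.522 × 0.4065 × 2.384 × 0.1412 = 0.89245
gold→lithium→silver→nickel→gold: 1.038 × 2.664 × 2.25 × 0.1359 = 0.84554
gold→silver→nickel→gold: 2.759 × 2.25 × 0.1359 = 0.84363
Maximum is gold→lithium→nickel→gold at 0.9200; no arbitrage — every cycle loses value.

0.9200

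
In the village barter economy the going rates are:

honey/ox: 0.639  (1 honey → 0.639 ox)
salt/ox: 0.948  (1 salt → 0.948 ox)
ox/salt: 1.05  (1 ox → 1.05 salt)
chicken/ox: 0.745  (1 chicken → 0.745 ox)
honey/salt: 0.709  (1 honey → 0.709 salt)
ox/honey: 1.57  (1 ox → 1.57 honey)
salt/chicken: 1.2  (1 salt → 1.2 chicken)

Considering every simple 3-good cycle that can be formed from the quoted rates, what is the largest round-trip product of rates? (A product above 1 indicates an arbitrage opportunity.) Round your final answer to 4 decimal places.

1.0552

honey→salt→ox→honey: 0.709 × 0.948 × 1.57 = 1.05525
salt→chicken→ox→salt: 1.2 × 0.745 × 1.05 = 0.93870
Maximum is honey→salt→ox→honey at 1.0552; arbitrage exists.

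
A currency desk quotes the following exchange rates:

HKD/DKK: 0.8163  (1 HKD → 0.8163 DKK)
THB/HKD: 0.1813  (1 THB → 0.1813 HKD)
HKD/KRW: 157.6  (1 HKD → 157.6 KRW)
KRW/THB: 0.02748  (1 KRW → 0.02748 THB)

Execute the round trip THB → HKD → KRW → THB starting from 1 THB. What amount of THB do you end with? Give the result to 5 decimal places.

0.78518

1 THB × 0.1813 = 0.1813 HKD
0.1813 HKD × 157.6 = 28.57288 KRW
28.57288 KRW × 0.02748 = 0.7851827424 THB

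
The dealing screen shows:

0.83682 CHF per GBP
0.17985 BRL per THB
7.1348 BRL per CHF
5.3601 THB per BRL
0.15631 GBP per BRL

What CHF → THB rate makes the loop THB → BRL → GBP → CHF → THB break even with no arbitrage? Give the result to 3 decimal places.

42.508

Known legs of the cycle: 0.17985 × 0.15631 × 0.83682 = 0.02352497965587
For no arbitrage the full-cycle product must be 1, so the missing rate is 1 / 0.02352497965587 ≈ 42.50801.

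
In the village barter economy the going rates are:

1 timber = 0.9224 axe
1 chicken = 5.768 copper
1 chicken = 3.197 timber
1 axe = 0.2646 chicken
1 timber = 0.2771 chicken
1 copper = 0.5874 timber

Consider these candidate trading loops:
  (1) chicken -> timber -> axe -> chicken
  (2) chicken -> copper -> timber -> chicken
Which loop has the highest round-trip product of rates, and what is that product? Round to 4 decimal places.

0.9388

(1) 3.197 × 0.9224 × 0.2646 = 0.78028
(2) 5.768 × 0.5874 × 0.2771 = 0.93885
Highest is cycle (2) at 0.9388 (≤1, no arbitrage).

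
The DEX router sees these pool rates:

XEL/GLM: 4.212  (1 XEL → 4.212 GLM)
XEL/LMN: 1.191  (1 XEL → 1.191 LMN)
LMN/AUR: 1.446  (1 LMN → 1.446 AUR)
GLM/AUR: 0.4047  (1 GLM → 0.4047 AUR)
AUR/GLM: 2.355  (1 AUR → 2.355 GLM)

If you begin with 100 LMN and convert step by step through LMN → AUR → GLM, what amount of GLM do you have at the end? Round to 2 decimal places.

340.53

100 LMN × 1.446 = 144.6 AUR
144.6 AUR × 2.355 = 340.533 GLM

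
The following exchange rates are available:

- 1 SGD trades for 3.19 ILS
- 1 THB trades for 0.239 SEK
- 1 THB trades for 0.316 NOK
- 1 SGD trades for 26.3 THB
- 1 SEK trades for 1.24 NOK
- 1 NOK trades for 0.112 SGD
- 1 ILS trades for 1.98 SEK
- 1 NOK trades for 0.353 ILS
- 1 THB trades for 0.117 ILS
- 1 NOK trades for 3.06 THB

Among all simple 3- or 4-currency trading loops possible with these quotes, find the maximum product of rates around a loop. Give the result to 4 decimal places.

0.9308

NOK→SGD→THB→NOK: 0.112 × 26.3 × 0.316 = 0.93081
SEK→NOK→THB→SEK: 1.24 × 3.06 × 0.239 = 0.90686
SEK→NOK→THB→ILS→SEK: 1.24 × 3.06 × 0.117 × 1.98 = 0.87901
SEK→NOK→SGD→ILS→SEK: 1.24 × 0.112 × 3.19 × 1.98 = 0.87719
SEK→NOK→SGD→THB→SEK: 1.24 × 0.112 × 26.3 × 0.239 = 0.87296
SEK→NOK→ILS→SEK: 1.24 × 0.353 × 1.98 = 0.86669
Maximum is NOK→SGD→THB→NOK at 0.9308; no arbitrage — every cycle loses value.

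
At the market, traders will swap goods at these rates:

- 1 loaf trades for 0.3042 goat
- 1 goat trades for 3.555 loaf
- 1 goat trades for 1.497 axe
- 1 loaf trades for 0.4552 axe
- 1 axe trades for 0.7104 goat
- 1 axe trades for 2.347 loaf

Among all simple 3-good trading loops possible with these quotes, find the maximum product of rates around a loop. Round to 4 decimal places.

loaf→axe→goat→loaf: 0.4552 × 0.7104 × 3.555 = 1.14959
loaf→goat→axe→loaf: 0.3042 × 1.497 × 2.347 = 1.06879
Maximum is loaf→axe→goat→loaf at 1.1496; arbitrage exists.

1.1496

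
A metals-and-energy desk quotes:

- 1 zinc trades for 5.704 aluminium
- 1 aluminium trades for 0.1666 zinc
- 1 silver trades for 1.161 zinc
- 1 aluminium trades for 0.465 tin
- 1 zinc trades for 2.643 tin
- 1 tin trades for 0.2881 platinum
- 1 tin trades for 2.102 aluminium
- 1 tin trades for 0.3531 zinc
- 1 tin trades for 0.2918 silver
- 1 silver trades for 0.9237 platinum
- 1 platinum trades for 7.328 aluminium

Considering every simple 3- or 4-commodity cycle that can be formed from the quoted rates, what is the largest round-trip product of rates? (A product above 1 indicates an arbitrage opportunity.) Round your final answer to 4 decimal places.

platinum→aluminium→tin→platinum: 7.328 × 0.465 × 0.2881 = 0.98171
zinc→aluminium→tin→zinc: 5.704 × 0.465 × 0.3531 = 0.93655
zinc→tin→platinum→aluminium→zinc: 2.643 × 0.2881 × 7.328 × 0.1666 = 0.92961
zinc→tin→aluminium→zinc: 2.643 × 2.102 × 0.1666 = 0.92556
platinum→aluminium→tin→silver→platinum: 7.328 × 0.465 × 0.2918 × 0.9237 = 0.91845
zinc→aluminium→tin→silver→zinc: 5.704 × 0.465 × 0.2918 × 1.161 = 0.89857
zinc→tin→silver→zinc: 2.643 × 0.2918 × 1.161 = 0.89540
Maximum is platinum→aluminium→tin→platinum at 0.9817; no arbitrage — every cycle loses value.

0.9817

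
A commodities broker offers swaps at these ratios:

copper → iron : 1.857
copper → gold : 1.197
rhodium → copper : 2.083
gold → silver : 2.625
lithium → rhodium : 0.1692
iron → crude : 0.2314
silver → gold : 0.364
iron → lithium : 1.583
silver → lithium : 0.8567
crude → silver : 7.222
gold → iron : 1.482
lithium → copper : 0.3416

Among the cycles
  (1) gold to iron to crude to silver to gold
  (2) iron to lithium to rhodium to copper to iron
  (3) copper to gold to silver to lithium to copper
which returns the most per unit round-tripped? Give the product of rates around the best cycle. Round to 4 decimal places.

(1) 1.482 × 0.2314 × 7.222 × 0.364 = 0.90151
(2) 1.583 × 0.1692 × 2.083 × 1.857 = 1.03605
(3) 1.197 × 2.625 × 0.8567 × 0.3416 = 0.91954
Highest is cycle (2) at 1.0361 (>1, arbitrage).

1.0361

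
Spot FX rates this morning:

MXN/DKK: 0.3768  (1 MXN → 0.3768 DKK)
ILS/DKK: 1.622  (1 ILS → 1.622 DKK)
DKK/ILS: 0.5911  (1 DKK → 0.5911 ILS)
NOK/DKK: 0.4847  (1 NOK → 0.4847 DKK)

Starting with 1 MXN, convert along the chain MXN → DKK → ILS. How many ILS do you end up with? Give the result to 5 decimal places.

1 MXN × 0.3768 = 0.3768 DKK
0.3768 DKK × 0.5911 = 0.22272648 ILS

0.22273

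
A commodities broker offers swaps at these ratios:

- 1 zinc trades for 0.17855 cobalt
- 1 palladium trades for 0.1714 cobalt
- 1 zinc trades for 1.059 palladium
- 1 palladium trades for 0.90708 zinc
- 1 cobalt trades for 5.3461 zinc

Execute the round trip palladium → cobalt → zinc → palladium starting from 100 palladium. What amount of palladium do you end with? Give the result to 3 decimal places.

97.038

100 palladium × 0.1714 = 17.14 cobalt
17.14 cobalt × 5.3461 = 91.632154 zinc
91.632154 zinc × 1.059 = 97.038451086 palladium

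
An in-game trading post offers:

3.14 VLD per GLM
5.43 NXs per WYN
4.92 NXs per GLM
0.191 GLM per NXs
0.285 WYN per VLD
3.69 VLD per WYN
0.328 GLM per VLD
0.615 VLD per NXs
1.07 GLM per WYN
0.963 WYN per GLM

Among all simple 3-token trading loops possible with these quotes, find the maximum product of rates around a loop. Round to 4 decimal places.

1.1655

GLM→WYN→VLD→GLM: 0.963 × 3.69 × 0.328 = 1.16554
GLM→WYN→NXs→GLM: 0.963 × 5.43 × 0.191 = 0.99876
GLM→NXs→VLD→GLM: 4.92 × 0.615 × 0.328 = 0.99246
GLM→VLD→WYN→GLM: 3.14 × 0.285 × 1.07 = 0.95754
VLD→WYN→NXs→VLD: 0.285 × 5.43 × 0.615 = 0.95174
Maximum is GLM→WYN→VLD→GLM at 1.1655; arbitrage exists.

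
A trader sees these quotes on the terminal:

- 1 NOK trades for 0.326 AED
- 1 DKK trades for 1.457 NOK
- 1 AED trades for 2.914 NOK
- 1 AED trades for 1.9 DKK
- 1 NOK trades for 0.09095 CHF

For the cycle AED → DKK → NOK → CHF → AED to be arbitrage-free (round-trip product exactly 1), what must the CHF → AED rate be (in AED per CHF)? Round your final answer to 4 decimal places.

3.9718

Known legs of the cycle: 1.9 × 1.457 × 0.09095 = 0.251776885
For no arbitrage the full-cycle product must be 1, so the missing rate is 1 / 0.251776885 ≈ 3.971770.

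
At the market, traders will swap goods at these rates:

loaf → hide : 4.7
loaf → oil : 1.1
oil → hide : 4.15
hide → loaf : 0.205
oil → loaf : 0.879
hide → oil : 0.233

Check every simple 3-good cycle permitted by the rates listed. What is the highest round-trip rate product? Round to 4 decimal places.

0.9626

oil→loaf→hide→oil: 0.879 × 4.7 × 0.233 = 0.96259
oil→hide→loaf→oil: 4.15 × 0.205 × 1.1 = 0.93583
Maximum is oil→loaf→hide→oil at 0.9626; no arbitrage — every cycle loses value.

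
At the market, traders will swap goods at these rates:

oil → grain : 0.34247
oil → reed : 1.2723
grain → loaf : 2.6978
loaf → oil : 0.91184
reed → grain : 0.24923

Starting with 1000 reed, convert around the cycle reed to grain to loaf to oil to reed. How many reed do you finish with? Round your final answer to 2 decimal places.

1000 reed × 0.24923 = 249.23 grain
249.23 grain × 2.6978 = 672.372694 loaf
672.372694 loaf × 0.91184 = 613.09631729696 oil
613.09631729696 oil × 1.2723 = 780.042444496922208 reed

780.04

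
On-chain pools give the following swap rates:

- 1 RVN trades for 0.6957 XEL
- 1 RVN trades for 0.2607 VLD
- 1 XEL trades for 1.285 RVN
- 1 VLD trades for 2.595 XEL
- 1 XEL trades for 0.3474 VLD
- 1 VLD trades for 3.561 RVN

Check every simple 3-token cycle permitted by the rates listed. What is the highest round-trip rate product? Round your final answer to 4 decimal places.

VLD→XEL→RVN→VLD: 2.595 × 1.285 × 0.2607 = 0.86932
VLD→RVN→XEL→VLD: 3.561 × 0.6957 × 0.3474 = 0.86064
Maximum is VLD→XEL→RVN→VLD at 0.8693; no arbitrage — every cycle loses value.

0.8693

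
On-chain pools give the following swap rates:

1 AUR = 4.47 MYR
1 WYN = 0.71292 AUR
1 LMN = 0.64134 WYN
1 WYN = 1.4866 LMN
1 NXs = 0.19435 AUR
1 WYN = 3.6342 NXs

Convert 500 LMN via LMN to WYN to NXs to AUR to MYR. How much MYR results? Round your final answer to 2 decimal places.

500 LMN × 0.64134 = 320.67 WYN
320.67 WYN × 3.6342 = 1165.378914 NXs
1165.378914 NXs × 0.19435 = 226.4913919359 AUR
226.4913919359 AUR × 4.47 = 1012.416521953473 MYR

1012.42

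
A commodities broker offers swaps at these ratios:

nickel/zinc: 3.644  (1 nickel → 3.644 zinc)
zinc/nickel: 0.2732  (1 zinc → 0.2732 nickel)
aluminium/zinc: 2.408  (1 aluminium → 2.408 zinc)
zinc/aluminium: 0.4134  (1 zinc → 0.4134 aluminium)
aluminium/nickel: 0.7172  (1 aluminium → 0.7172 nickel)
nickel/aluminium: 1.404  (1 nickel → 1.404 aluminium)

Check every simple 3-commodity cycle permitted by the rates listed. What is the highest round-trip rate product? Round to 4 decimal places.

aluminium→nickel→zinc→aluminium: 0.7172 × 3.644 × 0.4134 = 1.08041
aluminium→zinc→nickel→aluminium: 2.408 × 0.2732 × 1.404 = 0.92364
Maximum is aluminium→nickel→zinc→aluminium at 1.0804; arbitrage exists.

1.0804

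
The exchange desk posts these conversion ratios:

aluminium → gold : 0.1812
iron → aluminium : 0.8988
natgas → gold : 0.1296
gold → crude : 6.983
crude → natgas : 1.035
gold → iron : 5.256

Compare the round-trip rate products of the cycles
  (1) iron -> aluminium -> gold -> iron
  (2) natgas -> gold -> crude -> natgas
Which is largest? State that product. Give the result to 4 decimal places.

(1) 0.8988 × 0.1812 × 5.256 = 0.85601
(2) 0.1296 × 6.983 × 1.035 = 0.93667
Highest is cycle (2) at 0.9367 (≤1, no arbitrage).

0.9367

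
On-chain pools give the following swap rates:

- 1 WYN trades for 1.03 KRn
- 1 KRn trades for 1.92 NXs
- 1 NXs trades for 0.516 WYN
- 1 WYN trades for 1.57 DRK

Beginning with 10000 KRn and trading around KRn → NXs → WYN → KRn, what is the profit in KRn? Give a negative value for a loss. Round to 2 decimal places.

10000 KRn × 1.92 = 19200 NXs
19200 NXs × 0.516 = 9907.2 WYN
9907.2 WYN × 1.03 = 10204.416 KRn
Net change: 10204.416 − 10000 = 204.416 KRn

204.42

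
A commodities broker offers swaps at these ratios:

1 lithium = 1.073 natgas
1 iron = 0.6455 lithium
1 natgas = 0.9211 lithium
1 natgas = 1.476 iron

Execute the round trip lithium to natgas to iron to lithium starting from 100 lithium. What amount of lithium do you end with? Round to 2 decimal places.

102.23

100 lithium × 1.073 = 107.3 natgas
107.3 natgas × 1.476 = 158.3748 iron
158.3748 iron × 0.6455 = 102.2309334 lithium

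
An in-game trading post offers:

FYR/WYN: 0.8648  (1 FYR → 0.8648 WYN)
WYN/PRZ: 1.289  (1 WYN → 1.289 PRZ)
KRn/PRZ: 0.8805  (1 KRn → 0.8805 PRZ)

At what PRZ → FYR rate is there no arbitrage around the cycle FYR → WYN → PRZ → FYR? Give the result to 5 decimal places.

Known legs of the cycle: 0.8648 × 1.289 = 1.1147272
For no arbitrage the full-cycle product must be 1, so the missing rate is 1 / 1.1147272 ≈ 0.8970805.

0.89708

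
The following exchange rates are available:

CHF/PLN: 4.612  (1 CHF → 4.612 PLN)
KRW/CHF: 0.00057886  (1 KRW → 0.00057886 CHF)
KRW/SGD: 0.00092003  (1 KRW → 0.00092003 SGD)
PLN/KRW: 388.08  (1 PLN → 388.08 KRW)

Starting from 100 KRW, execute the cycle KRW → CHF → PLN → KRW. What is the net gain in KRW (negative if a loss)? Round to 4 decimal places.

100 KRW × 0.00057886 = 0.057886 CHF
0.057886 CHF × 4.612 = 0.266970232 PLN
0.266970232 PLN × 388.08 = 103.60580763456 KRW
Net change: 103.60580763456 − 100 = 3.60580763456 KRW

3.6058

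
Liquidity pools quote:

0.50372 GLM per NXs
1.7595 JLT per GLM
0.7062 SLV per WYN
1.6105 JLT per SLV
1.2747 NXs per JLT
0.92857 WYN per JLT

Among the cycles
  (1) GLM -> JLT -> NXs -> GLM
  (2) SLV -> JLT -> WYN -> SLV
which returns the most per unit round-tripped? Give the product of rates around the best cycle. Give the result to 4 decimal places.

(1) 1.7595 × 1.2747 × 0.50372 = 1.12976
(2) 1.6105 × 0.92857 × 0.7062 = 1.05610
Highest is cycle (1) at 1.1298 (>1, arbitrage).

1.1298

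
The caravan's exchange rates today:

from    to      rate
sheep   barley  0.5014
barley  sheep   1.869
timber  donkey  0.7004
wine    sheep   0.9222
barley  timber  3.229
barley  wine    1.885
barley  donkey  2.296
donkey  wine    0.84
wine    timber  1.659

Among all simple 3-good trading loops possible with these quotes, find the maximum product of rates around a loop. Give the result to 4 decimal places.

0.9760

donkey→wine→timber→donkey: 0.84 × 1.659 × 0.7004 = 0.97605
barley→wine→sheep→barley: 1.885 × 0.9222 × 0.5014 = 0.87161
Maximum is donkey→wine→timber→donkey at 0.9760; no arbitrage — every cycle loses value.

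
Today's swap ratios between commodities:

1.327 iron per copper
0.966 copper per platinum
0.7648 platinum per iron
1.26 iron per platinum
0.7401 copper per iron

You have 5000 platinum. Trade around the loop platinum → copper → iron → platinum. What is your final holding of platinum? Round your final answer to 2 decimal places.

4901.92

5000 platinum × 0.966 = 4830 copper
4830 copper × 1.327 = 6409.41 iron
6409.41 iron × 0.7648 = 4901.916768 platinum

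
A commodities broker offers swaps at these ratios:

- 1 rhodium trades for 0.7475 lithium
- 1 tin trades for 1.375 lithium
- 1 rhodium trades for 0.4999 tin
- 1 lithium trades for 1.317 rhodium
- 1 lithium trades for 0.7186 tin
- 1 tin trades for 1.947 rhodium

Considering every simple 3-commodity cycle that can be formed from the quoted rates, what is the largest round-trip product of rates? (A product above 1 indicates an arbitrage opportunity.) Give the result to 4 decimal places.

1.0458

tin→rhodium→lithium→tin: 1.947 × 0.7475 × 0.7186 = 1.04584
tin→lithium→rhodium→tin: 1.375 × 1.317 × 0.4999 = 0.90526
Maximum is tin→rhodium→lithium→tin at 1.0458; arbitrage exists.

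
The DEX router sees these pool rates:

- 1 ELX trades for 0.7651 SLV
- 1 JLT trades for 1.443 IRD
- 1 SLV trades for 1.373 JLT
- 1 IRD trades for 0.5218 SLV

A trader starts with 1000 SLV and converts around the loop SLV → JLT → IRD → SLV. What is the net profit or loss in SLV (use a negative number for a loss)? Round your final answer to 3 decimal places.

33.811

1000 SLV × 1.373 = 1373 JLT
1373 JLT × 1.443 = 1981.239 IRD
1981.239 IRD × 0.5218 = 1033.8105102 SLV
Net change: 1033.8105102 − 1000 = 33.8105102 SLV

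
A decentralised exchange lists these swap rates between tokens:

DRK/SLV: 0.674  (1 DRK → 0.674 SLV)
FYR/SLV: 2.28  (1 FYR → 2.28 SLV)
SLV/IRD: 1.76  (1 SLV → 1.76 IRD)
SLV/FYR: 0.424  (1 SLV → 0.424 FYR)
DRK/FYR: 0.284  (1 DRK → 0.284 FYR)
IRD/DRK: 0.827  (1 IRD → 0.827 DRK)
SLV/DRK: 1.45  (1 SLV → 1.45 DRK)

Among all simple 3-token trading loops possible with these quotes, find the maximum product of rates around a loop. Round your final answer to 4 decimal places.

SLV→IRD→DRK→SLV: 1.76 × 0.827 × 0.674 = 0.98102
FYR→SLV→DRK→FYR: 2.28 × 1.45 × 0.284 = 0.93890
Maximum is SLV→IRD→DRK→SLV at 0.9810; no arbitrage — every cycle loses value.

0.9810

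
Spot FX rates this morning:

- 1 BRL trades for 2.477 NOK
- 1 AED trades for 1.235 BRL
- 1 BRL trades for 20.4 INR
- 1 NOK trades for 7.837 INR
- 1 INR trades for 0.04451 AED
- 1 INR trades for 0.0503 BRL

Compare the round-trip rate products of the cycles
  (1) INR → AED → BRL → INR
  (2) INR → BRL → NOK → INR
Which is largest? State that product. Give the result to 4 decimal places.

(1) 0.04451 × 1.235 × 20.4 = 1.12138
(2) 0.0503 × 2.477 × 7.837 = 0.97644
Highest is cycle (1) at 1.1214 (>1, arbitrage).

1.1214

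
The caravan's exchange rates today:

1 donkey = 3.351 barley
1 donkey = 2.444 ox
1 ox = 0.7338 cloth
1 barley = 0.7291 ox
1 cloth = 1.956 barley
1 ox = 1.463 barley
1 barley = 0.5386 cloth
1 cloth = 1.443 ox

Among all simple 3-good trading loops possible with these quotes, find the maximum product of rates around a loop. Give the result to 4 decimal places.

cloth→ox→barley→cloth: 1.443 × 1.463 × 0.5386 = 1.13704
cloth→barley→ox→cloth: 1.956 × 0.7291 × 0.7338 = 1.04649
Maximum is cloth→ox→barley→cloth at 1.1370; arbitrage exists.

1.1370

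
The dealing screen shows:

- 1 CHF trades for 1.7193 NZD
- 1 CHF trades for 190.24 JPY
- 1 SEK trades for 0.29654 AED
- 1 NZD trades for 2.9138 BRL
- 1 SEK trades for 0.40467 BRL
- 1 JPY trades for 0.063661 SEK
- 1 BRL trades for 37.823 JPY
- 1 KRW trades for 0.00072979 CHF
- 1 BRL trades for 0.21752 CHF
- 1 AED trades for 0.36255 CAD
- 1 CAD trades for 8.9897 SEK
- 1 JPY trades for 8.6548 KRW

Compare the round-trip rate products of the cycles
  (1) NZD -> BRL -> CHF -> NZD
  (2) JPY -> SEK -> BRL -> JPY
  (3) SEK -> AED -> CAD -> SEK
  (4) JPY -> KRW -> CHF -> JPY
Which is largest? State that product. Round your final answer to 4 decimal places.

1.2016

(1) 2.9138 × 0.21752 × 1.7193 = 1.08971
(2) 0.063661 × 0.40467 × 37.823 = 0.97438
(3) 0.29654 × 0.36255 × 8.9897 = 0.96649
(4) 8.6548 × 0.00072979 × 190.24 = 1.20159
Highest is cycle (4) at 1.2016 (>1, arbitrage).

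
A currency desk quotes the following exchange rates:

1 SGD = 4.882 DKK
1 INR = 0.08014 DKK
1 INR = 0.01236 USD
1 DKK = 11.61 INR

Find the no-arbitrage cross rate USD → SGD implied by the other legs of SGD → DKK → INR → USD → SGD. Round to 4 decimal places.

Known legs of the cycle: 4.882 × 11.61 × 0.01236 = 0.7005650472
For no arbitrage the full-cycle product must be 1, so the missing rate is 1 / 0.7005650472 ≈ 1.427419.

1.4274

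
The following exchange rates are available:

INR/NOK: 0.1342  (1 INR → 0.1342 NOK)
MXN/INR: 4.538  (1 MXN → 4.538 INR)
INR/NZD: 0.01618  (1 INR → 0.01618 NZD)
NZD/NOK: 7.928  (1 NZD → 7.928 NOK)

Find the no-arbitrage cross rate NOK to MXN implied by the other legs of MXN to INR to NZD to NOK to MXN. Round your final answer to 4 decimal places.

Known legs of the cycle: 4.538 × 0.01618 × 7.928 = 0.58211213152
For no arbitrage the full-cycle product must be 1, so the missing rate is 1 / 0.58211213152 ≈ 1.717882.

1.7179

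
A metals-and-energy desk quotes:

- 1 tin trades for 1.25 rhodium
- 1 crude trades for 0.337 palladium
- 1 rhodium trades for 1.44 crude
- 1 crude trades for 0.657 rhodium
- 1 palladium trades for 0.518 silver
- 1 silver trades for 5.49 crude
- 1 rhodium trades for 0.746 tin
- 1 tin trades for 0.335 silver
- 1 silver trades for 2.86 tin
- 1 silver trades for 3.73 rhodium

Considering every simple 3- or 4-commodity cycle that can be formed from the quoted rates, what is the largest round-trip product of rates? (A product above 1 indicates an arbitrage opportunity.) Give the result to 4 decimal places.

0.9584

palladium→silver→crude→palladium: 0.518 × 5.49 × 0.337 = 0.95837
rhodium→crude→palladium→silver→rhodium: 1.44 × 0.337 × 0.518 × 3.73 = 0.93763
rhodium→tin→silver→rhodium: 0.746 × 0.335 × 3.73 = 0.93216
rhodium→tin→silver→crude→rhodium: 0.746 × 0.335 × 5.49 × 0.657 = 0.90141
Maximum is palladium→silver→crude→palladium at 0.9584; no arbitrage — every cycle loses value.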